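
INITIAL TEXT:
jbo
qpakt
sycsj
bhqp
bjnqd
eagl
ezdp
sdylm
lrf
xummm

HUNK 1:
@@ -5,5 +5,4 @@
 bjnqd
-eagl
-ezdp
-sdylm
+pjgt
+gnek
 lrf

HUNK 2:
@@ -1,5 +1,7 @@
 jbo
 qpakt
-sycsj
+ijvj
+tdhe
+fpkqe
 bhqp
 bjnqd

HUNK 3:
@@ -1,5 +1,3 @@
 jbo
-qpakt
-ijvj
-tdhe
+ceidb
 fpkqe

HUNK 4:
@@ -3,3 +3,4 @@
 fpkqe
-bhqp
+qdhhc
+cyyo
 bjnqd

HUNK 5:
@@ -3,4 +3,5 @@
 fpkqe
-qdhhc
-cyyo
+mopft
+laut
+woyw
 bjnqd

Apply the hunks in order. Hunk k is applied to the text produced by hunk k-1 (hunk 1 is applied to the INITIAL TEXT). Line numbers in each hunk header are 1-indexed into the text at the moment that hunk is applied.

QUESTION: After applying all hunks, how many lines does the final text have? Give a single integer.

Answer: 11

Derivation:
Hunk 1: at line 5 remove [eagl,ezdp,sdylm] add [pjgt,gnek] -> 9 lines: jbo qpakt sycsj bhqp bjnqd pjgt gnek lrf xummm
Hunk 2: at line 1 remove [sycsj] add [ijvj,tdhe,fpkqe] -> 11 lines: jbo qpakt ijvj tdhe fpkqe bhqp bjnqd pjgt gnek lrf xummm
Hunk 3: at line 1 remove [qpakt,ijvj,tdhe] add [ceidb] -> 9 lines: jbo ceidb fpkqe bhqp bjnqd pjgt gnek lrf xummm
Hunk 4: at line 3 remove [bhqp] add [qdhhc,cyyo] -> 10 lines: jbo ceidb fpkqe qdhhc cyyo bjnqd pjgt gnek lrf xummm
Hunk 5: at line 3 remove [qdhhc,cyyo] add [mopft,laut,woyw] -> 11 lines: jbo ceidb fpkqe mopft laut woyw bjnqd pjgt gnek lrf xummm
Final line count: 11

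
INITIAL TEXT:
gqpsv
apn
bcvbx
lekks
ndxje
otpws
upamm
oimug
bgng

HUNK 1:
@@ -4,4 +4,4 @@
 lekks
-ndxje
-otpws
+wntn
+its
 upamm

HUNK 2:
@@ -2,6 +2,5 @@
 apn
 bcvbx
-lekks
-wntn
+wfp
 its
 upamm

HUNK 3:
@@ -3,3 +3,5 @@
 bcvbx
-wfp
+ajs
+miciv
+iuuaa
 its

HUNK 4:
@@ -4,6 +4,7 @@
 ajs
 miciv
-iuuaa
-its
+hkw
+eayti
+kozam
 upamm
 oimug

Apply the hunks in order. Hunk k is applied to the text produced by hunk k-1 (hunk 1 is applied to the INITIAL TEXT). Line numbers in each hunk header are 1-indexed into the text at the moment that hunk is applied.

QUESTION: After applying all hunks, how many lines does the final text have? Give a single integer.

Hunk 1: at line 4 remove [ndxje,otpws] add [wntn,its] -> 9 lines: gqpsv apn bcvbx lekks wntn its upamm oimug bgng
Hunk 2: at line 2 remove [lekks,wntn] add [wfp] -> 8 lines: gqpsv apn bcvbx wfp its upamm oimug bgng
Hunk 3: at line 3 remove [wfp] add [ajs,miciv,iuuaa] -> 10 lines: gqpsv apn bcvbx ajs miciv iuuaa its upamm oimug bgng
Hunk 4: at line 4 remove [iuuaa,its] add [hkw,eayti,kozam] -> 11 lines: gqpsv apn bcvbx ajs miciv hkw eayti kozam upamm oimug bgng
Final line count: 11

Answer: 11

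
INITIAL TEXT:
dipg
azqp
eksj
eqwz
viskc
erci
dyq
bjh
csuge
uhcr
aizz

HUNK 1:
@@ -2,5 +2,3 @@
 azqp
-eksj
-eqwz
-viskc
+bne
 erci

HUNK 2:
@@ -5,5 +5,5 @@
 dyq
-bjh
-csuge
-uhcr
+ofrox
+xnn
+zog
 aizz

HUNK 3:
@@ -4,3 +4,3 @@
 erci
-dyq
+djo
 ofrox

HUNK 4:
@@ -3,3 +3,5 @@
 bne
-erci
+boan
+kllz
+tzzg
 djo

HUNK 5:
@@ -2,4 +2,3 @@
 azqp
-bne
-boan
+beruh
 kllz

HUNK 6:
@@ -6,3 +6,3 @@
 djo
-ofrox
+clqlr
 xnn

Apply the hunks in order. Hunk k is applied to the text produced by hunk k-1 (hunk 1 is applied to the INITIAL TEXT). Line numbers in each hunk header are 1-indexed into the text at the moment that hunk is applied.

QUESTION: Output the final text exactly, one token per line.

Hunk 1: at line 2 remove [eksj,eqwz,viskc] add [bne] -> 9 lines: dipg azqp bne erci dyq bjh csuge uhcr aizz
Hunk 2: at line 5 remove [bjh,csuge,uhcr] add [ofrox,xnn,zog] -> 9 lines: dipg azqp bne erci dyq ofrox xnn zog aizz
Hunk 3: at line 4 remove [dyq] add [djo] -> 9 lines: dipg azqp bne erci djo ofrox xnn zog aizz
Hunk 4: at line 3 remove [erci] add [boan,kllz,tzzg] -> 11 lines: dipg azqp bne boan kllz tzzg djo ofrox xnn zog aizz
Hunk 5: at line 2 remove [bne,boan] add [beruh] -> 10 lines: dipg azqp beruh kllz tzzg djo ofrox xnn zog aizz
Hunk 6: at line 6 remove [ofrox] add [clqlr] -> 10 lines: dipg azqp beruh kllz tzzg djo clqlr xnn zog aizz

Answer: dipg
azqp
beruh
kllz
tzzg
djo
clqlr
xnn
zog
aizz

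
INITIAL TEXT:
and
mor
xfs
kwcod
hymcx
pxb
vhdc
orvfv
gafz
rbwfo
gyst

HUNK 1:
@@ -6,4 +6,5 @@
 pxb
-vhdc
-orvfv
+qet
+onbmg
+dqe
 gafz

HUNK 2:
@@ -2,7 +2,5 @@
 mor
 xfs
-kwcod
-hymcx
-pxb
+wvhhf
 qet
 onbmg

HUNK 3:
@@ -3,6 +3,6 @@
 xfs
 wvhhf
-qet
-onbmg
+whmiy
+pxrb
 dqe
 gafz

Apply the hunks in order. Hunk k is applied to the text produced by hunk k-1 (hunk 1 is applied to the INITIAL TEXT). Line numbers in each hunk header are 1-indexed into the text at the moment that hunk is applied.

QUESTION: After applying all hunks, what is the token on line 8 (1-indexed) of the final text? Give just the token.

Hunk 1: at line 6 remove [vhdc,orvfv] add [qet,onbmg,dqe] -> 12 lines: and mor xfs kwcod hymcx pxb qet onbmg dqe gafz rbwfo gyst
Hunk 2: at line 2 remove [kwcod,hymcx,pxb] add [wvhhf] -> 10 lines: and mor xfs wvhhf qet onbmg dqe gafz rbwfo gyst
Hunk 3: at line 3 remove [qet,onbmg] add [whmiy,pxrb] -> 10 lines: and mor xfs wvhhf whmiy pxrb dqe gafz rbwfo gyst
Final line 8: gafz

Answer: gafz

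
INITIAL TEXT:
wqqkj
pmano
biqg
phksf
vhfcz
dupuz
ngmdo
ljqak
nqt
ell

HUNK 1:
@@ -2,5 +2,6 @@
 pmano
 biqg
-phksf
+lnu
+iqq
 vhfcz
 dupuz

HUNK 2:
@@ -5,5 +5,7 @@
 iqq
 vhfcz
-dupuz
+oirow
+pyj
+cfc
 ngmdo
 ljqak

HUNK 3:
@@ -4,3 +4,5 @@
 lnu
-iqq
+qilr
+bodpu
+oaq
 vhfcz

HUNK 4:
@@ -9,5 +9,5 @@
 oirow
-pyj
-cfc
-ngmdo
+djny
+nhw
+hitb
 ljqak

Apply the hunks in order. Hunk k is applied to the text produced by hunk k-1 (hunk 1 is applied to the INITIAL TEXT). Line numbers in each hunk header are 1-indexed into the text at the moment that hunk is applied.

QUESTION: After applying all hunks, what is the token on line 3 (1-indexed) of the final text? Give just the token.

Answer: biqg

Derivation:
Hunk 1: at line 2 remove [phksf] add [lnu,iqq] -> 11 lines: wqqkj pmano biqg lnu iqq vhfcz dupuz ngmdo ljqak nqt ell
Hunk 2: at line 5 remove [dupuz] add [oirow,pyj,cfc] -> 13 lines: wqqkj pmano biqg lnu iqq vhfcz oirow pyj cfc ngmdo ljqak nqt ell
Hunk 3: at line 4 remove [iqq] add [qilr,bodpu,oaq] -> 15 lines: wqqkj pmano biqg lnu qilr bodpu oaq vhfcz oirow pyj cfc ngmdo ljqak nqt ell
Hunk 4: at line 9 remove [pyj,cfc,ngmdo] add [djny,nhw,hitb] -> 15 lines: wqqkj pmano biqg lnu qilr bodpu oaq vhfcz oirow djny nhw hitb ljqak nqt ell
Final line 3: biqg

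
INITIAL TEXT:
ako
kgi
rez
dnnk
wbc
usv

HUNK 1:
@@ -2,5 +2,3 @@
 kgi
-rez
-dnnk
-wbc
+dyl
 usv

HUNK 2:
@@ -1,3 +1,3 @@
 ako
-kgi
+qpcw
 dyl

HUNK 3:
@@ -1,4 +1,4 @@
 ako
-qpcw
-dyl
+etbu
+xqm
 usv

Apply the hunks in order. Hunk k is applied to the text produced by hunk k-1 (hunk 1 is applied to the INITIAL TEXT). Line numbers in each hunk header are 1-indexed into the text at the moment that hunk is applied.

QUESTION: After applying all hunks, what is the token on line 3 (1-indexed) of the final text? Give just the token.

Answer: xqm

Derivation:
Hunk 1: at line 2 remove [rez,dnnk,wbc] add [dyl] -> 4 lines: ako kgi dyl usv
Hunk 2: at line 1 remove [kgi] add [qpcw] -> 4 lines: ako qpcw dyl usv
Hunk 3: at line 1 remove [qpcw,dyl] add [etbu,xqm] -> 4 lines: ako etbu xqm usv
Final line 3: xqm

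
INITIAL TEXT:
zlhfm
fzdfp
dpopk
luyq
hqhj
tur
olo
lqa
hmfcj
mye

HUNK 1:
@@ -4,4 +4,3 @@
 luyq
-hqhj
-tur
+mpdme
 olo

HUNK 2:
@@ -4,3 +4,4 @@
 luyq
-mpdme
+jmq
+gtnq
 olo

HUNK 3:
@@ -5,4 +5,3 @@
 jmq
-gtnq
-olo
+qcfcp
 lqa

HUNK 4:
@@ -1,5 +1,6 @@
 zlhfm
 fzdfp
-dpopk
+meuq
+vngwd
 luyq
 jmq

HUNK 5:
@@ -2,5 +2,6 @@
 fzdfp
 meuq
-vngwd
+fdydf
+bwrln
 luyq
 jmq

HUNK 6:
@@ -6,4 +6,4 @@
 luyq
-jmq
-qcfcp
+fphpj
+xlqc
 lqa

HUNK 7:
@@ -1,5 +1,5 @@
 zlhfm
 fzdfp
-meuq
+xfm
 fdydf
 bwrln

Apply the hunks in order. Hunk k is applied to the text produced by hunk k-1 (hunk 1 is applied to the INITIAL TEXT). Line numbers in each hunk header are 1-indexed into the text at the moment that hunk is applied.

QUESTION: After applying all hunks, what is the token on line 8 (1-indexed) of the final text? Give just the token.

Answer: xlqc

Derivation:
Hunk 1: at line 4 remove [hqhj,tur] add [mpdme] -> 9 lines: zlhfm fzdfp dpopk luyq mpdme olo lqa hmfcj mye
Hunk 2: at line 4 remove [mpdme] add [jmq,gtnq] -> 10 lines: zlhfm fzdfp dpopk luyq jmq gtnq olo lqa hmfcj mye
Hunk 3: at line 5 remove [gtnq,olo] add [qcfcp] -> 9 lines: zlhfm fzdfp dpopk luyq jmq qcfcp lqa hmfcj mye
Hunk 4: at line 1 remove [dpopk] add [meuq,vngwd] -> 10 lines: zlhfm fzdfp meuq vngwd luyq jmq qcfcp lqa hmfcj mye
Hunk 5: at line 2 remove [vngwd] add [fdydf,bwrln] -> 11 lines: zlhfm fzdfp meuq fdydf bwrln luyq jmq qcfcp lqa hmfcj mye
Hunk 6: at line 6 remove [jmq,qcfcp] add [fphpj,xlqc] -> 11 lines: zlhfm fzdfp meuq fdydf bwrln luyq fphpj xlqc lqa hmfcj mye
Hunk 7: at line 1 remove [meuq] add [xfm] -> 11 lines: zlhfm fzdfp xfm fdydf bwrln luyq fphpj xlqc lqa hmfcj mye
Final line 8: xlqc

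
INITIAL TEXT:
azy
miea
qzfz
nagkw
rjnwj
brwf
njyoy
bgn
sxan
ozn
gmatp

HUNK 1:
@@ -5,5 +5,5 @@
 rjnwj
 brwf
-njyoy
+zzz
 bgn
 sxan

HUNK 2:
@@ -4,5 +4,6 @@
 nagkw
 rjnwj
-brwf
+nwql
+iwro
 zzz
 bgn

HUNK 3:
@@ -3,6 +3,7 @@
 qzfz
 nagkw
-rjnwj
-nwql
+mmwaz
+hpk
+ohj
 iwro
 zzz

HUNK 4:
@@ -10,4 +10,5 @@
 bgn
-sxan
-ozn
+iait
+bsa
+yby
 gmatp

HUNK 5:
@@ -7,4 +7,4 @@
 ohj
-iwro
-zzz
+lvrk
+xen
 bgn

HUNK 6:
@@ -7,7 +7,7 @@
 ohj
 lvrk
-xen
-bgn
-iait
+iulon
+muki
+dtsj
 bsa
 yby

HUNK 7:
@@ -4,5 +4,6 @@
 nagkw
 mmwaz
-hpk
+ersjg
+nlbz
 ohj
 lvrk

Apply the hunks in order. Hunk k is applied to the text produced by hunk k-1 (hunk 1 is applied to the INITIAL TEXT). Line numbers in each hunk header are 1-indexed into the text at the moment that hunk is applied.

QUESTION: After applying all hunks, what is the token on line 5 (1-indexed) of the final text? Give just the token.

Answer: mmwaz

Derivation:
Hunk 1: at line 5 remove [njyoy] add [zzz] -> 11 lines: azy miea qzfz nagkw rjnwj brwf zzz bgn sxan ozn gmatp
Hunk 2: at line 4 remove [brwf] add [nwql,iwro] -> 12 lines: azy miea qzfz nagkw rjnwj nwql iwro zzz bgn sxan ozn gmatp
Hunk 3: at line 3 remove [rjnwj,nwql] add [mmwaz,hpk,ohj] -> 13 lines: azy miea qzfz nagkw mmwaz hpk ohj iwro zzz bgn sxan ozn gmatp
Hunk 4: at line 10 remove [sxan,ozn] add [iait,bsa,yby] -> 14 lines: azy miea qzfz nagkw mmwaz hpk ohj iwro zzz bgn iait bsa yby gmatp
Hunk 5: at line 7 remove [iwro,zzz] add [lvrk,xen] -> 14 lines: azy miea qzfz nagkw mmwaz hpk ohj lvrk xen bgn iait bsa yby gmatp
Hunk 6: at line 7 remove [xen,bgn,iait] add [iulon,muki,dtsj] -> 14 lines: azy miea qzfz nagkw mmwaz hpk ohj lvrk iulon muki dtsj bsa yby gmatp
Hunk 7: at line 4 remove [hpk] add [ersjg,nlbz] -> 15 lines: azy miea qzfz nagkw mmwaz ersjg nlbz ohj lvrk iulon muki dtsj bsa yby gmatp
Final line 5: mmwaz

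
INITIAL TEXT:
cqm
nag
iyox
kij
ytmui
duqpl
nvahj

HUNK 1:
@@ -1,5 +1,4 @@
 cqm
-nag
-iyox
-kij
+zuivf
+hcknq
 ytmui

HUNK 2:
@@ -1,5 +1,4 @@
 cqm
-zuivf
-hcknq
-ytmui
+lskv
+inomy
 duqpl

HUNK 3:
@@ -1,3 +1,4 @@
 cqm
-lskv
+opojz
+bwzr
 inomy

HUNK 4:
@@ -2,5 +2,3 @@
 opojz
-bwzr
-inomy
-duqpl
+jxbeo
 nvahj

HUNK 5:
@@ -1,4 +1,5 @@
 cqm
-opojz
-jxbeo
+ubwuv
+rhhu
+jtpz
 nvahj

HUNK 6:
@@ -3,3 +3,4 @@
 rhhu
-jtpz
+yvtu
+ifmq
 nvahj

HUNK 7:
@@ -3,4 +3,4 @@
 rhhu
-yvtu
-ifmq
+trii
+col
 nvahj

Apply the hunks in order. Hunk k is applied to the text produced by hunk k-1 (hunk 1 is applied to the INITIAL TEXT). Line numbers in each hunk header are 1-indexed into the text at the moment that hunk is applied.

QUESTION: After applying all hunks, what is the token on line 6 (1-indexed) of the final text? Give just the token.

Answer: nvahj

Derivation:
Hunk 1: at line 1 remove [nag,iyox,kij] add [zuivf,hcknq] -> 6 lines: cqm zuivf hcknq ytmui duqpl nvahj
Hunk 2: at line 1 remove [zuivf,hcknq,ytmui] add [lskv,inomy] -> 5 lines: cqm lskv inomy duqpl nvahj
Hunk 3: at line 1 remove [lskv] add [opojz,bwzr] -> 6 lines: cqm opojz bwzr inomy duqpl nvahj
Hunk 4: at line 2 remove [bwzr,inomy,duqpl] add [jxbeo] -> 4 lines: cqm opojz jxbeo nvahj
Hunk 5: at line 1 remove [opojz,jxbeo] add [ubwuv,rhhu,jtpz] -> 5 lines: cqm ubwuv rhhu jtpz nvahj
Hunk 6: at line 3 remove [jtpz] add [yvtu,ifmq] -> 6 lines: cqm ubwuv rhhu yvtu ifmq nvahj
Hunk 7: at line 3 remove [yvtu,ifmq] add [trii,col] -> 6 lines: cqm ubwuv rhhu trii col nvahj
Final line 6: nvahj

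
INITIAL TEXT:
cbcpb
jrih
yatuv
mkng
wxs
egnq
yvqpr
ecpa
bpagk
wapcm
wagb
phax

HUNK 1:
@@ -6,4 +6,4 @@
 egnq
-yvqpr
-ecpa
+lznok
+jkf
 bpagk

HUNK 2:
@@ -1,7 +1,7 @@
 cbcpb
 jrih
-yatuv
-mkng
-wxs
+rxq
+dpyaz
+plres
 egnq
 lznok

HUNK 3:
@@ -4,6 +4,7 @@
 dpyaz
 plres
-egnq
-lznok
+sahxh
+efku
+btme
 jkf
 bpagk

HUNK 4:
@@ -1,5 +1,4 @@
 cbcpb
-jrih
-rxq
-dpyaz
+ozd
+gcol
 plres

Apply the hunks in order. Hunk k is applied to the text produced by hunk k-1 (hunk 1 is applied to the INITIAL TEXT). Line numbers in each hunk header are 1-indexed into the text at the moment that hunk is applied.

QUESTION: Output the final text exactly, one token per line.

Hunk 1: at line 6 remove [yvqpr,ecpa] add [lznok,jkf] -> 12 lines: cbcpb jrih yatuv mkng wxs egnq lznok jkf bpagk wapcm wagb phax
Hunk 2: at line 1 remove [yatuv,mkng,wxs] add [rxq,dpyaz,plres] -> 12 lines: cbcpb jrih rxq dpyaz plres egnq lznok jkf bpagk wapcm wagb phax
Hunk 3: at line 4 remove [egnq,lznok] add [sahxh,efku,btme] -> 13 lines: cbcpb jrih rxq dpyaz plres sahxh efku btme jkf bpagk wapcm wagb phax
Hunk 4: at line 1 remove [jrih,rxq,dpyaz] add [ozd,gcol] -> 12 lines: cbcpb ozd gcol plres sahxh efku btme jkf bpagk wapcm wagb phax

Answer: cbcpb
ozd
gcol
plres
sahxh
efku
btme
jkf
bpagk
wapcm
wagb
phax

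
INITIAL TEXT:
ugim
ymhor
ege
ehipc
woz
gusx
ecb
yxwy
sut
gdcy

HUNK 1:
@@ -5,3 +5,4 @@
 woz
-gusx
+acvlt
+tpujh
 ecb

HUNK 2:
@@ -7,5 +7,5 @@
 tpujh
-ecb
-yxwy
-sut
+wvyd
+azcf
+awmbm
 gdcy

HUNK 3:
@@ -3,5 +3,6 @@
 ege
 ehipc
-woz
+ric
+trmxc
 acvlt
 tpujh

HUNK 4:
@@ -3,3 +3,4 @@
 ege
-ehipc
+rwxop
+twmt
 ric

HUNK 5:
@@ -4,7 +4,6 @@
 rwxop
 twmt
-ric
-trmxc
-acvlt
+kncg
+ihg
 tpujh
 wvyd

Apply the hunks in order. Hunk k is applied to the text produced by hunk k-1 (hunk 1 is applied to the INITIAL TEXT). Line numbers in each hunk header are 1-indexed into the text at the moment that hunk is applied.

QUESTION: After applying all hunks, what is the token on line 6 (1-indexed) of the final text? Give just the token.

Answer: kncg

Derivation:
Hunk 1: at line 5 remove [gusx] add [acvlt,tpujh] -> 11 lines: ugim ymhor ege ehipc woz acvlt tpujh ecb yxwy sut gdcy
Hunk 2: at line 7 remove [ecb,yxwy,sut] add [wvyd,azcf,awmbm] -> 11 lines: ugim ymhor ege ehipc woz acvlt tpujh wvyd azcf awmbm gdcy
Hunk 3: at line 3 remove [woz] add [ric,trmxc] -> 12 lines: ugim ymhor ege ehipc ric trmxc acvlt tpujh wvyd azcf awmbm gdcy
Hunk 4: at line 3 remove [ehipc] add [rwxop,twmt] -> 13 lines: ugim ymhor ege rwxop twmt ric trmxc acvlt tpujh wvyd azcf awmbm gdcy
Hunk 5: at line 4 remove [ric,trmxc,acvlt] add [kncg,ihg] -> 12 lines: ugim ymhor ege rwxop twmt kncg ihg tpujh wvyd azcf awmbm gdcy
Final line 6: kncg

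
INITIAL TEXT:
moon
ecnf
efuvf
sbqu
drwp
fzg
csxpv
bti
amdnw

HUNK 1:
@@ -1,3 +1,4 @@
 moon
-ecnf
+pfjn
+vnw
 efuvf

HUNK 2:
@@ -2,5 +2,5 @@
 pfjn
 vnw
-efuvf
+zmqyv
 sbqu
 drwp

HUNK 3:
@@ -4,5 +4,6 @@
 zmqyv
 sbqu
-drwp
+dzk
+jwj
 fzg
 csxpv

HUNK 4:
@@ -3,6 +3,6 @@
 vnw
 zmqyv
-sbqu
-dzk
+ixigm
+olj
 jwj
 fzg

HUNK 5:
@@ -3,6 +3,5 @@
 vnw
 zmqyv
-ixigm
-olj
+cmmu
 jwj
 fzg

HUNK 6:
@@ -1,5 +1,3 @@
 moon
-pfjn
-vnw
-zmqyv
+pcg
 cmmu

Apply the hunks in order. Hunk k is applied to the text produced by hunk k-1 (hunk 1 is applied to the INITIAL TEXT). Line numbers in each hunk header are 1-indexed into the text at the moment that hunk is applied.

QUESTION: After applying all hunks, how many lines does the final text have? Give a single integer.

Answer: 8

Derivation:
Hunk 1: at line 1 remove [ecnf] add [pfjn,vnw] -> 10 lines: moon pfjn vnw efuvf sbqu drwp fzg csxpv bti amdnw
Hunk 2: at line 2 remove [efuvf] add [zmqyv] -> 10 lines: moon pfjn vnw zmqyv sbqu drwp fzg csxpv bti amdnw
Hunk 3: at line 4 remove [drwp] add [dzk,jwj] -> 11 lines: moon pfjn vnw zmqyv sbqu dzk jwj fzg csxpv bti amdnw
Hunk 4: at line 3 remove [sbqu,dzk] add [ixigm,olj] -> 11 lines: moon pfjn vnw zmqyv ixigm olj jwj fzg csxpv bti amdnw
Hunk 5: at line 3 remove [ixigm,olj] add [cmmu] -> 10 lines: moon pfjn vnw zmqyv cmmu jwj fzg csxpv bti amdnw
Hunk 6: at line 1 remove [pfjn,vnw,zmqyv] add [pcg] -> 8 lines: moon pcg cmmu jwj fzg csxpv bti amdnw
Final line count: 8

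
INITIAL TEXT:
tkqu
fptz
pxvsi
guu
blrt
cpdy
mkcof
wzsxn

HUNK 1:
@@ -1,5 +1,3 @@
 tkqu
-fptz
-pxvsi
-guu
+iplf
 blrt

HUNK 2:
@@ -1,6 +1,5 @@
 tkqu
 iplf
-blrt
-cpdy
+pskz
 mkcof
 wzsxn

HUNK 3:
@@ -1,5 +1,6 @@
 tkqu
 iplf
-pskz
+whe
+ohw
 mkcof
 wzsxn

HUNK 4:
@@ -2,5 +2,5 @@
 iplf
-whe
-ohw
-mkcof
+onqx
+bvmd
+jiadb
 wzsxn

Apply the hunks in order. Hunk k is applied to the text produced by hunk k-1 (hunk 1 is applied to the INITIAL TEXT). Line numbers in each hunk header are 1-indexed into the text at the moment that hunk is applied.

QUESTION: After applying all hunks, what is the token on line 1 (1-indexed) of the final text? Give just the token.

Hunk 1: at line 1 remove [fptz,pxvsi,guu] add [iplf] -> 6 lines: tkqu iplf blrt cpdy mkcof wzsxn
Hunk 2: at line 1 remove [blrt,cpdy] add [pskz] -> 5 lines: tkqu iplf pskz mkcof wzsxn
Hunk 3: at line 1 remove [pskz] add [whe,ohw] -> 6 lines: tkqu iplf whe ohw mkcof wzsxn
Hunk 4: at line 2 remove [whe,ohw,mkcof] add [onqx,bvmd,jiadb] -> 6 lines: tkqu iplf onqx bvmd jiadb wzsxn
Final line 1: tkqu

Answer: tkqu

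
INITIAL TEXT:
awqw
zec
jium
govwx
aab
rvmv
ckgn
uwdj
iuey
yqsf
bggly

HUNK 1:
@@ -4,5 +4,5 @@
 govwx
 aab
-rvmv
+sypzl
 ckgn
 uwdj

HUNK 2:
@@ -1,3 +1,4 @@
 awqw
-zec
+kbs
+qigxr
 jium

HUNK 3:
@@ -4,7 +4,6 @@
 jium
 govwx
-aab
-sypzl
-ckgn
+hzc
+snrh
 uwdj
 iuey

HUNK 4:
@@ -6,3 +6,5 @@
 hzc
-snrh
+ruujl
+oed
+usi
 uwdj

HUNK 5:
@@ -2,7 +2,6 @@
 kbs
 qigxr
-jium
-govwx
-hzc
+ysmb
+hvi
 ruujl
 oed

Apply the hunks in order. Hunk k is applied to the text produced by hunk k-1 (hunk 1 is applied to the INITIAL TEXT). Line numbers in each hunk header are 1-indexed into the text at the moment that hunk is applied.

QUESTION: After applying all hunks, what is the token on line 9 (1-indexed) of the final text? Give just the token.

Answer: uwdj

Derivation:
Hunk 1: at line 4 remove [rvmv] add [sypzl] -> 11 lines: awqw zec jium govwx aab sypzl ckgn uwdj iuey yqsf bggly
Hunk 2: at line 1 remove [zec] add [kbs,qigxr] -> 12 lines: awqw kbs qigxr jium govwx aab sypzl ckgn uwdj iuey yqsf bggly
Hunk 3: at line 4 remove [aab,sypzl,ckgn] add [hzc,snrh] -> 11 lines: awqw kbs qigxr jium govwx hzc snrh uwdj iuey yqsf bggly
Hunk 4: at line 6 remove [snrh] add [ruujl,oed,usi] -> 13 lines: awqw kbs qigxr jium govwx hzc ruujl oed usi uwdj iuey yqsf bggly
Hunk 5: at line 2 remove [jium,govwx,hzc] add [ysmb,hvi] -> 12 lines: awqw kbs qigxr ysmb hvi ruujl oed usi uwdj iuey yqsf bggly
Final line 9: uwdj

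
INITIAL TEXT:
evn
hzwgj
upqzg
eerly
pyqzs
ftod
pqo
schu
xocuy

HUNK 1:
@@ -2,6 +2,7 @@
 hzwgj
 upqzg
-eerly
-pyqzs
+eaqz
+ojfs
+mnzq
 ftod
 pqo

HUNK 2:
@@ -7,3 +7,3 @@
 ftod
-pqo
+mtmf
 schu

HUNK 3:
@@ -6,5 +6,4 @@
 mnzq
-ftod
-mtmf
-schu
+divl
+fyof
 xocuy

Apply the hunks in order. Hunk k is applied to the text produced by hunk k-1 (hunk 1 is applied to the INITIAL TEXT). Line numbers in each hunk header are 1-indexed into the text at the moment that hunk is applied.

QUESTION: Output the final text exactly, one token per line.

Answer: evn
hzwgj
upqzg
eaqz
ojfs
mnzq
divl
fyof
xocuy

Derivation:
Hunk 1: at line 2 remove [eerly,pyqzs] add [eaqz,ojfs,mnzq] -> 10 lines: evn hzwgj upqzg eaqz ojfs mnzq ftod pqo schu xocuy
Hunk 2: at line 7 remove [pqo] add [mtmf] -> 10 lines: evn hzwgj upqzg eaqz ojfs mnzq ftod mtmf schu xocuy
Hunk 3: at line 6 remove [ftod,mtmf,schu] add [divl,fyof] -> 9 lines: evn hzwgj upqzg eaqz ojfs mnzq divl fyof xocuy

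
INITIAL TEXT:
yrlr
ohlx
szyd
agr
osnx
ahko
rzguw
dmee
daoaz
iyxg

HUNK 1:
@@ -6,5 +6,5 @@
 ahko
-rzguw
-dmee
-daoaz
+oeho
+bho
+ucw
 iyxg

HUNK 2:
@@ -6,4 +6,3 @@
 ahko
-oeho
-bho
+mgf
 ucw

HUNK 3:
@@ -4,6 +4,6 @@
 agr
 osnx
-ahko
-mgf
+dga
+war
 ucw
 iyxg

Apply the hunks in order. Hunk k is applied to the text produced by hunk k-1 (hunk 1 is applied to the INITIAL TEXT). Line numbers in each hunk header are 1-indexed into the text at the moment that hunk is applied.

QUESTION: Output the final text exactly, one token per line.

Hunk 1: at line 6 remove [rzguw,dmee,daoaz] add [oeho,bho,ucw] -> 10 lines: yrlr ohlx szyd agr osnx ahko oeho bho ucw iyxg
Hunk 2: at line 6 remove [oeho,bho] add [mgf] -> 9 lines: yrlr ohlx szyd agr osnx ahko mgf ucw iyxg
Hunk 3: at line 4 remove [ahko,mgf] add [dga,war] -> 9 lines: yrlr ohlx szyd agr osnx dga war ucw iyxg

Answer: yrlr
ohlx
szyd
agr
osnx
dga
war
ucw
iyxg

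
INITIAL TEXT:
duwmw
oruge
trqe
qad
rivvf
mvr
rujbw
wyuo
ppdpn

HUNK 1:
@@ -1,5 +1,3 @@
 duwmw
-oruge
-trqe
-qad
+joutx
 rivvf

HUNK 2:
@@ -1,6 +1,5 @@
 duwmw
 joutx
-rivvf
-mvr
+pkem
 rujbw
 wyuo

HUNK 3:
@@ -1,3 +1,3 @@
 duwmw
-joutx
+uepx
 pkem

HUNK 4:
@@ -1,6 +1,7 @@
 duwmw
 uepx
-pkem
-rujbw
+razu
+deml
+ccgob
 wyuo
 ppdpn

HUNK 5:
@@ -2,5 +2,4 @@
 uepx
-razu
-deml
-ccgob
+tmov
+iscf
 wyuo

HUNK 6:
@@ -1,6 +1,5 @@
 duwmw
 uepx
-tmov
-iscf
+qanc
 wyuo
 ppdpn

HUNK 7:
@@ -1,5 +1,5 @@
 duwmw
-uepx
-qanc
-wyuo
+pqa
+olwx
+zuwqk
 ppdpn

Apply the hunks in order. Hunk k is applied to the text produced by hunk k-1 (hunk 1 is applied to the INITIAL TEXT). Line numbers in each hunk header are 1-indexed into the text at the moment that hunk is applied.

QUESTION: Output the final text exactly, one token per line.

Answer: duwmw
pqa
olwx
zuwqk
ppdpn

Derivation:
Hunk 1: at line 1 remove [oruge,trqe,qad] add [joutx] -> 7 lines: duwmw joutx rivvf mvr rujbw wyuo ppdpn
Hunk 2: at line 1 remove [rivvf,mvr] add [pkem] -> 6 lines: duwmw joutx pkem rujbw wyuo ppdpn
Hunk 3: at line 1 remove [joutx] add [uepx] -> 6 lines: duwmw uepx pkem rujbw wyuo ppdpn
Hunk 4: at line 1 remove [pkem,rujbw] add [razu,deml,ccgob] -> 7 lines: duwmw uepx razu deml ccgob wyuo ppdpn
Hunk 5: at line 2 remove [razu,deml,ccgob] add [tmov,iscf] -> 6 lines: duwmw uepx tmov iscf wyuo ppdpn
Hunk 6: at line 1 remove [tmov,iscf] add [qanc] -> 5 lines: duwmw uepx qanc wyuo ppdpn
Hunk 7: at line 1 remove [uepx,qanc,wyuo] add [pqa,olwx,zuwqk] -> 5 lines: duwmw pqa olwx zuwqk ppdpn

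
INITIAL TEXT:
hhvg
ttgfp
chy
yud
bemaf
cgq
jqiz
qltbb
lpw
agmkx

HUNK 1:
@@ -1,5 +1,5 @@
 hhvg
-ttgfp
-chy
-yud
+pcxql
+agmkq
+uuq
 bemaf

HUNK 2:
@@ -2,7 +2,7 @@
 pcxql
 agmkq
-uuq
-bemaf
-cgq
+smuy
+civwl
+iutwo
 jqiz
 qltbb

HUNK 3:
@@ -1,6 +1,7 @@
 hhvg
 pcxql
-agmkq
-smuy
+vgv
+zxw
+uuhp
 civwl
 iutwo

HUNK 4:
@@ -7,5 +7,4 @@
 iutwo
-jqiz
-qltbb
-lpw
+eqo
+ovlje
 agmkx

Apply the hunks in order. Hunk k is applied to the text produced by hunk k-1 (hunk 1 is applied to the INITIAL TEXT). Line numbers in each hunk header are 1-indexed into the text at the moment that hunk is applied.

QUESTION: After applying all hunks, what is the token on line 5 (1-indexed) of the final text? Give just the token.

Answer: uuhp

Derivation:
Hunk 1: at line 1 remove [ttgfp,chy,yud] add [pcxql,agmkq,uuq] -> 10 lines: hhvg pcxql agmkq uuq bemaf cgq jqiz qltbb lpw agmkx
Hunk 2: at line 2 remove [uuq,bemaf,cgq] add [smuy,civwl,iutwo] -> 10 lines: hhvg pcxql agmkq smuy civwl iutwo jqiz qltbb lpw agmkx
Hunk 3: at line 1 remove [agmkq,smuy] add [vgv,zxw,uuhp] -> 11 lines: hhvg pcxql vgv zxw uuhp civwl iutwo jqiz qltbb lpw agmkx
Hunk 4: at line 7 remove [jqiz,qltbb,lpw] add [eqo,ovlje] -> 10 lines: hhvg pcxql vgv zxw uuhp civwl iutwo eqo ovlje agmkx
Final line 5: uuhp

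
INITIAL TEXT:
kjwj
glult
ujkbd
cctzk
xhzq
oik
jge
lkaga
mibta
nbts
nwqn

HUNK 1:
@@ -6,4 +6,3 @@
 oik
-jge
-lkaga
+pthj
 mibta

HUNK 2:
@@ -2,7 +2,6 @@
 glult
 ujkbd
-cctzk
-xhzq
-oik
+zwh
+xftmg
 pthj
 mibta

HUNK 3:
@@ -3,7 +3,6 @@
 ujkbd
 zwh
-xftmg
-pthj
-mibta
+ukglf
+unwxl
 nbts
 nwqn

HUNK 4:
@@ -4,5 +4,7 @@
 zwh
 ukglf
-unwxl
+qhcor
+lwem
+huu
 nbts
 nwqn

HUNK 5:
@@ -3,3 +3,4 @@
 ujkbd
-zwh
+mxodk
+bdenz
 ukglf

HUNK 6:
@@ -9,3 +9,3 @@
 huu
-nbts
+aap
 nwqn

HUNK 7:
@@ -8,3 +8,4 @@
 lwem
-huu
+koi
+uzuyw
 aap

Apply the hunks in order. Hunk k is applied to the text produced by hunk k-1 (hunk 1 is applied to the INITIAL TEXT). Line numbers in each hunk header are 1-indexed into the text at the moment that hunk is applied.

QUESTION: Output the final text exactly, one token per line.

Hunk 1: at line 6 remove [jge,lkaga] add [pthj] -> 10 lines: kjwj glult ujkbd cctzk xhzq oik pthj mibta nbts nwqn
Hunk 2: at line 2 remove [cctzk,xhzq,oik] add [zwh,xftmg] -> 9 lines: kjwj glult ujkbd zwh xftmg pthj mibta nbts nwqn
Hunk 3: at line 3 remove [xftmg,pthj,mibta] add [ukglf,unwxl] -> 8 lines: kjwj glult ujkbd zwh ukglf unwxl nbts nwqn
Hunk 4: at line 4 remove [unwxl] add [qhcor,lwem,huu] -> 10 lines: kjwj glult ujkbd zwh ukglf qhcor lwem huu nbts nwqn
Hunk 5: at line 3 remove [zwh] add [mxodk,bdenz] -> 11 lines: kjwj glult ujkbd mxodk bdenz ukglf qhcor lwem huu nbts nwqn
Hunk 6: at line 9 remove [nbts] add [aap] -> 11 lines: kjwj glult ujkbd mxodk bdenz ukglf qhcor lwem huu aap nwqn
Hunk 7: at line 8 remove [huu] add [koi,uzuyw] -> 12 lines: kjwj glult ujkbd mxodk bdenz ukglf qhcor lwem koi uzuyw aap nwqn

Answer: kjwj
glult
ujkbd
mxodk
bdenz
ukglf
qhcor
lwem
koi
uzuyw
aap
nwqn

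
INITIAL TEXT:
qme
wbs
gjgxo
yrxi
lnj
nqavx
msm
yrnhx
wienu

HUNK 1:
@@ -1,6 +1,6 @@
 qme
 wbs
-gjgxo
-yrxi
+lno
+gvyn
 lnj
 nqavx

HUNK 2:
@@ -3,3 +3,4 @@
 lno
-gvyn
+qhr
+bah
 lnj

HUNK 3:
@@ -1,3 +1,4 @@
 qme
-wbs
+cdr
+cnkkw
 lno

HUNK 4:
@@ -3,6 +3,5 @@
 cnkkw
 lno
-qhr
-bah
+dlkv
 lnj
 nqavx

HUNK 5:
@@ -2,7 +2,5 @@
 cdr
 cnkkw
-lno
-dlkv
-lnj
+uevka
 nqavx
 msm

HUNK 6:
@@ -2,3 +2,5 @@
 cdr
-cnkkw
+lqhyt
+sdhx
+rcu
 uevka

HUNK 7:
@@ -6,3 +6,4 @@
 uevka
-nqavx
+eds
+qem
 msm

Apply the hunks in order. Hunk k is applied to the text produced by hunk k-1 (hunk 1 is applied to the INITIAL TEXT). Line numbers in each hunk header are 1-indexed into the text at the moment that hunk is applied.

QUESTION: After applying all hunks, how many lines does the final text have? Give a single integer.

Hunk 1: at line 1 remove [gjgxo,yrxi] add [lno,gvyn] -> 9 lines: qme wbs lno gvyn lnj nqavx msm yrnhx wienu
Hunk 2: at line 3 remove [gvyn] add [qhr,bah] -> 10 lines: qme wbs lno qhr bah lnj nqavx msm yrnhx wienu
Hunk 3: at line 1 remove [wbs] add [cdr,cnkkw] -> 11 lines: qme cdr cnkkw lno qhr bah lnj nqavx msm yrnhx wienu
Hunk 4: at line 3 remove [qhr,bah] add [dlkv] -> 10 lines: qme cdr cnkkw lno dlkv lnj nqavx msm yrnhx wienu
Hunk 5: at line 2 remove [lno,dlkv,lnj] add [uevka] -> 8 lines: qme cdr cnkkw uevka nqavx msm yrnhx wienu
Hunk 6: at line 2 remove [cnkkw] add [lqhyt,sdhx,rcu] -> 10 lines: qme cdr lqhyt sdhx rcu uevka nqavx msm yrnhx wienu
Hunk 7: at line 6 remove [nqavx] add [eds,qem] -> 11 lines: qme cdr lqhyt sdhx rcu uevka eds qem msm yrnhx wienu
Final line count: 11

Answer: 11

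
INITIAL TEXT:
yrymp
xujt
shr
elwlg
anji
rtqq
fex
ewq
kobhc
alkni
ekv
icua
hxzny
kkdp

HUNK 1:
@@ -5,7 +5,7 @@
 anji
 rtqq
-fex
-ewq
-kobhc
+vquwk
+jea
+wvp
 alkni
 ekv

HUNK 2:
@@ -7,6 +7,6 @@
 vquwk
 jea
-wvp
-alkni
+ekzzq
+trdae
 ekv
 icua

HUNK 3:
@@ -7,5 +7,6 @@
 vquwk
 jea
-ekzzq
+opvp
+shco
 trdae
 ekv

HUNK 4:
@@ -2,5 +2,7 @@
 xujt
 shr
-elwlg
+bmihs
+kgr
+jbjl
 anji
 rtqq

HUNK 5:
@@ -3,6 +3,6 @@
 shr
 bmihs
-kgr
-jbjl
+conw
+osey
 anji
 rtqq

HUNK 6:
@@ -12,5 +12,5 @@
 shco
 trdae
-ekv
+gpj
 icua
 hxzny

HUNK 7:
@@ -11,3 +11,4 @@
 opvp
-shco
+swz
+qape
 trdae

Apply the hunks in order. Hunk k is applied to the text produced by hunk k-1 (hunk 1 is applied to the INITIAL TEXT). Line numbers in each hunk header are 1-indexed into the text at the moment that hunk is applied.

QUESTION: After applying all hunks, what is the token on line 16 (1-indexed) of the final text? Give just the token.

Hunk 1: at line 5 remove [fex,ewq,kobhc] add [vquwk,jea,wvp] -> 14 lines: yrymp xujt shr elwlg anji rtqq vquwk jea wvp alkni ekv icua hxzny kkdp
Hunk 2: at line 7 remove [wvp,alkni] add [ekzzq,trdae] -> 14 lines: yrymp xujt shr elwlg anji rtqq vquwk jea ekzzq trdae ekv icua hxzny kkdp
Hunk 3: at line 7 remove [ekzzq] add [opvp,shco] -> 15 lines: yrymp xujt shr elwlg anji rtqq vquwk jea opvp shco trdae ekv icua hxzny kkdp
Hunk 4: at line 2 remove [elwlg] add [bmihs,kgr,jbjl] -> 17 lines: yrymp xujt shr bmihs kgr jbjl anji rtqq vquwk jea opvp shco trdae ekv icua hxzny kkdp
Hunk 5: at line 3 remove [kgr,jbjl] add [conw,osey] -> 17 lines: yrymp xujt shr bmihs conw osey anji rtqq vquwk jea opvp shco trdae ekv icua hxzny kkdp
Hunk 6: at line 12 remove [ekv] add [gpj] -> 17 lines: yrymp xujt shr bmihs conw osey anji rtqq vquwk jea opvp shco trdae gpj icua hxzny kkdp
Hunk 7: at line 11 remove [shco] add [swz,qape] -> 18 lines: yrymp xujt shr bmihs conw osey anji rtqq vquwk jea opvp swz qape trdae gpj icua hxzny kkdp
Final line 16: icua

Answer: icua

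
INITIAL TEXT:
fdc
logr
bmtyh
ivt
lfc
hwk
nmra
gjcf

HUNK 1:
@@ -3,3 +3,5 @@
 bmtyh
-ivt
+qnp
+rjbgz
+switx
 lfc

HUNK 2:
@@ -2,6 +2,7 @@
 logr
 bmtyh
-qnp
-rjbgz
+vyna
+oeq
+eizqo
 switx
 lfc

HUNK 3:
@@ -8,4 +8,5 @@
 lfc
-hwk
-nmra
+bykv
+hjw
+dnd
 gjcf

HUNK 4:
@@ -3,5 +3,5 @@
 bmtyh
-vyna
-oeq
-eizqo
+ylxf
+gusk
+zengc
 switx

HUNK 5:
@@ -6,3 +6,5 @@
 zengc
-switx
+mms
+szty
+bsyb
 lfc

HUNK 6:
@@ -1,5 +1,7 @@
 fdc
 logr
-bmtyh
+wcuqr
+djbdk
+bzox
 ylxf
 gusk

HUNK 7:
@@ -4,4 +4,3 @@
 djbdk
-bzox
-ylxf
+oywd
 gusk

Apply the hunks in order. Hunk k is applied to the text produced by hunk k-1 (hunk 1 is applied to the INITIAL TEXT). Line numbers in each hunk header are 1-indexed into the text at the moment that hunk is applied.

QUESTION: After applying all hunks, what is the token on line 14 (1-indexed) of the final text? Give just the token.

Answer: dnd

Derivation:
Hunk 1: at line 3 remove [ivt] add [qnp,rjbgz,switx] -> 10 lines: fdc logr bmtyh qnp rjbgz switx lfc hwk nmra gjcf
Hunk 2: at line 2 remove [qnp,rjbgz] add [vyna,oeq,eizqo] -> 11 lines: fdc logr bmtyh vyna oeq eizqo switx lfc hwk nmra gjcf
Hunk 3: at line 8 remove [hwk,nmra] add [bykv,hjw,dnd] -> 12 lines: fdc logr bmtyh vyna oeq eizqo switx lfc bykv hjw dnd gjcf
Hunk 4: at line 3 remove [vyna,oeq,eizqo] add [ylxf,gusk,zengc] -> 12 lines: fdc logr bmtyh ylxf gusk zengc switx lfc bykv hjw dnd gjcf
Hunk 5: at line 6 remove [switx] add [mms,szty,bsyb] -> 14 lines: fdc logr bmtyh ylxf gusk zengc mms szty bsyb lfc bykv hjw dnd gjcf
Hunk 6: at line 1 remove [bmtyh] add [wcuqr,djbdk,bzox] -> 16 lines: fdc logr wcuqr djbdk bzox ylxf gusk zengc mms szty bsyb lfc bykv hjw dnd gjcf
Hunk 7: at line 4 remove [bzox,ylxf] add [oywd] -> 15 lines: fdc logr wcuqr djbdk oywd gusk zengc mms szty bsyb lfc bykv hjw dnd gjcf
Final line 14: dnd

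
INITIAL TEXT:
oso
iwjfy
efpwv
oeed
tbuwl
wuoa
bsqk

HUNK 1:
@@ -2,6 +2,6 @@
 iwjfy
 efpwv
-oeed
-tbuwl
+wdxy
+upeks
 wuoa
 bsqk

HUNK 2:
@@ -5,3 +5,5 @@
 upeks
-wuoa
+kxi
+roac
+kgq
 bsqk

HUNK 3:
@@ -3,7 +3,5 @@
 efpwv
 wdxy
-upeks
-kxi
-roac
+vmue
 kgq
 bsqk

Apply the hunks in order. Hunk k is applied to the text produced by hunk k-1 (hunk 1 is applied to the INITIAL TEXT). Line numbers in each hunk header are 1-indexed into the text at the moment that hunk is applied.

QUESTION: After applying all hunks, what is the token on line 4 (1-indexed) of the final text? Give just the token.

Hunk 1: at line 2 remove [oeed,tbuwl] add [wdxy,upeks] -> 7 lines: oso iwjfy efpwv wdxy upeks wuoa bsqk
Hunk 2: at line 5 remove [wuoa] add [kxi,roac,kgq] -> 9 lines: oso iwjfy efpwv wdxy upeks kxi roac kgq bsqk
Hunk 3: at line 3 remove [upeks,kxi,roac] add [vmue] -> 7 lines: oso iwjfy efpwv wdxy vmue kgq bsqk
Final line 4: wdxy

Answer: wdxy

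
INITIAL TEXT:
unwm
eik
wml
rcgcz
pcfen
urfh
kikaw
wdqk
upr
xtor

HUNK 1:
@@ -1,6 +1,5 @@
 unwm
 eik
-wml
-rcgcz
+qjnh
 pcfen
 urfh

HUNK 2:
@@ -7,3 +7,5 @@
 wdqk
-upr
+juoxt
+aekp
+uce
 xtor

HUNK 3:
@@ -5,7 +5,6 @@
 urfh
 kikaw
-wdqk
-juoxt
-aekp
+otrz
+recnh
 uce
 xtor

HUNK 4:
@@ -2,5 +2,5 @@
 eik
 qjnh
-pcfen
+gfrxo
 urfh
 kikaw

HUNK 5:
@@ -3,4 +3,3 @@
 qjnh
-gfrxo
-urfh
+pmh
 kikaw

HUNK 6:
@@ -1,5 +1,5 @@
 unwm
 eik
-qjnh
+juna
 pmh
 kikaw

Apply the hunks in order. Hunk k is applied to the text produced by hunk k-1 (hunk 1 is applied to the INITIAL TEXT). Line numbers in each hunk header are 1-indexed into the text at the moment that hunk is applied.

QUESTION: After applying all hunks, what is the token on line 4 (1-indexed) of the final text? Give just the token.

Hunk 1: at line 1 remove [wml,rcgcz] add [qjnh] -> 9 lines: unwm eik qjnh pcfen urfh kikaw wdqk upr xtor
Hunk 2: at line 7 remove [upr] add [juoxt,aekp,uce] -> 11 lines: unwm eik qjnh pcfen urfh kikaw wdqk juoxt aekp uce xtor
Hunk 3: at line 5 remove [wdqk,juoxt,aekp] add [otrz,recnh] -> 10 lines: unwm eik qjnh pcfen urfh kikaw otrz recnh uce xtor
Hunk 4: at line 2 remove [pcfen] add [gfrxo] -> 10 lines: unwm eik qjnh gfrxo urfh kikaw otrz recnh uce xtor
Hunk 5: at line 3 remove [gfrxo,urfh] add [pmh] -> 9 lines: unwm eik qjnh pmh kikaw otrz recnh uce xtor
Hunk 6: at line 1 remove [qjnh] add [juna] -> 9 lines: unwm eik juna pmh kikaw otrz recnh uce xtor
Final line 4: pmh

Answer: pmh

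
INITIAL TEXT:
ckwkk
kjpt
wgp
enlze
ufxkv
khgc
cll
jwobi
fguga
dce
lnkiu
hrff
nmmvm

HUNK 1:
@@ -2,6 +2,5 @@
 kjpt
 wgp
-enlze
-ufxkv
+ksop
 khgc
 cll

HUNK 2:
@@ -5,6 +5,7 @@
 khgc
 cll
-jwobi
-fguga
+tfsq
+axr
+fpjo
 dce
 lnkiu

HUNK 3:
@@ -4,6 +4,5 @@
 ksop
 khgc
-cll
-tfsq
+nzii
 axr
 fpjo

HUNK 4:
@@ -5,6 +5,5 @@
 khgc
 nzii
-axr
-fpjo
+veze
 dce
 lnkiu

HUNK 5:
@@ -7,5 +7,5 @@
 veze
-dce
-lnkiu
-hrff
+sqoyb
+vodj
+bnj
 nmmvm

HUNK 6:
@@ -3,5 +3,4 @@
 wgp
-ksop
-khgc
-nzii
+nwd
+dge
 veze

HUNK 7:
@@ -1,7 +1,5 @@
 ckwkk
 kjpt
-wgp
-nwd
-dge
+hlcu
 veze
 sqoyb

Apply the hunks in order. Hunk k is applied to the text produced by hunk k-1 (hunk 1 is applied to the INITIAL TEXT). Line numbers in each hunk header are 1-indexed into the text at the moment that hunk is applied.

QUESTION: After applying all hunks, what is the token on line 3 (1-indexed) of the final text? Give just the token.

Hunk 1: at line 2 remove [enlze,ufxkv] add [ksop] -> 12 lines: ckwkk kjpt wgp ksop khgc cll jwobi fguga dce lnkiu hrff nmmvm
Hunk 2: at line 5 remove [jwobi,fguga] add [tfsq,axr,fpjo] -> 13 lines: ckwkk kjpt wgp ksop khgc cll tfsq axr fpjo dce lnkiu hrff nmmvm
Hunk 3: at line 4 remove [cll,tfsq] add [nzii] -> 12 lines: ckwkk kjpt wgp ksop khgc nzii axr fpjo dce lnkiu hrff nmmvm
Hunk 4: at line 5 remove [axr,fpjo] add [veze] -> 11 lines: ckwkk kjpt wgp ksop khgc nzii veze dce lnkiu hrff nmmvm
Hunk 5: at line 7 remove [dce,lnkiu,hrff] add [sqoyb,vodj,bnj] -> 11 lines: ckwkk kjpt wgp ksop khgc nzii veze sqoyb vodj bnj nmmvm
Hunk 6: at line 3 remove [ksop,khgc,nzii] add [nwd,dge] -> 10 lines: ckwkk kjpt wgp nwd dge veze sqoyb vodj bnj nmmvm
Hunk 7: at line 1 remove [wgp,nwd,dge] add [hlcu] -> 8 lines: ckwkk kjpt hlcu veze sqoyb vodj bnj nmmvm
Final line 3: hlcu

Answer: hlcu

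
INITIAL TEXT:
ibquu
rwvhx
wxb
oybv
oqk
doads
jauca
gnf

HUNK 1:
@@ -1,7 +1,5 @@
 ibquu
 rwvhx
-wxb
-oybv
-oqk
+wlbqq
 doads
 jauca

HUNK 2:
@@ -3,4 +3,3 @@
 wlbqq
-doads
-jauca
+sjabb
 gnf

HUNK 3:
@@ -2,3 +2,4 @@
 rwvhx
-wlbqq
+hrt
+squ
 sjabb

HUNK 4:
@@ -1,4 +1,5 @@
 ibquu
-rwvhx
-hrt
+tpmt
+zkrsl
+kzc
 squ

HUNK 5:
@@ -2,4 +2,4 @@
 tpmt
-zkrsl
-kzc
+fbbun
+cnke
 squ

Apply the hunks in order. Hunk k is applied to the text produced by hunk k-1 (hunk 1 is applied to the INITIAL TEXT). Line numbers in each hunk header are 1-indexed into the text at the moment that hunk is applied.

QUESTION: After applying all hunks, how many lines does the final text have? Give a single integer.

Answer: 7

Derivation:
Hunk 1: at line 1 remove [wxb,oybv,oqk] add [wlbqq] -> 6 lines: ibquu rwvhx wlbqq doads jauca gnf
Hunk 2: at line 3 remove [doads,jauca] add [sjabb] -> 5 lines: ibquu rwvhx wlbqq sjabb gnf
Hunk 3: at line 2 remove [wlbqq] add [hrt,squ] -> 6 lines: ibquu rwvhx hrt squ sjabb gnf
Hunk 4: at line 1 remove [rwvhx,hrt] add [tpmt,zkrsl,kzc] -> 7 lines: ibquu tpmt zkrsl kzc squ sjabb gnf
Hunk 5: at line 2 remove [zkrsl,kzc] add [fbbun,cnke] -> 7 lines: ibquu tpmt fbbun cnke squ sjabb gnf
Final line count: 7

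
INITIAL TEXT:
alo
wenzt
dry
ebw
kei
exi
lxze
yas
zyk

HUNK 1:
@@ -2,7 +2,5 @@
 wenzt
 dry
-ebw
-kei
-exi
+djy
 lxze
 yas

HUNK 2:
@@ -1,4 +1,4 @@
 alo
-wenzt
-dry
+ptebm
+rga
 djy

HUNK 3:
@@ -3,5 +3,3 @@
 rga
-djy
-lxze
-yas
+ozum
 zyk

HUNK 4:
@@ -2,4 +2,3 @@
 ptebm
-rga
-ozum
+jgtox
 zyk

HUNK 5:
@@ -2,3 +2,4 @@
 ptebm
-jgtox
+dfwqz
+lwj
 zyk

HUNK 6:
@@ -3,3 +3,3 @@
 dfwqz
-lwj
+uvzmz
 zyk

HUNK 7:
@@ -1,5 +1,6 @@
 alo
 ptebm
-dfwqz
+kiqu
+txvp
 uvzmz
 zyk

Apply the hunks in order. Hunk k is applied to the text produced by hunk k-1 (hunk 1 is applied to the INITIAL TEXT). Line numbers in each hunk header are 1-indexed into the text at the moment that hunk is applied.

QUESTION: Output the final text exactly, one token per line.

Hunk 1: at line 2 remove [ebw,kei,exi] add [djy] -> 7 lines: alo wenzt dry djy lxze yas zyk
Hunk 2: at line 1 remove [wenzt,dry] add [ptebm,rga] -> 7 lines: alo ptebm rga djy lxze yas zyk
Hunk 3: at line 3 remove [djy,lxze,yas] add [ozum] -> 5 lines: alo ptebm rga ozum zyk
Hunk 4: at line 2 remove [rga,ozum] add [jgtox] -> 4 lines: alo ptebm jgtox zyk
Hunk 5: at line 2 remove [jgtox] add [dfwqz,lwj] -> 5 lines: alo ptebm dfwqz lwj zyk
Hunk 6: at line 3 remove [lwj] add [uvzmz] -> 5 lines: alo ptebm dfwqz uvzmz zyk
Hunk 7: at line 1 remove [dfwqz] add [kiqu,txvp] -> 6 lines: alo ptebm kiqu txvp uvzmz zyk

Answer: alo
ptebm
kiqu
txvp
uvzmz
zyk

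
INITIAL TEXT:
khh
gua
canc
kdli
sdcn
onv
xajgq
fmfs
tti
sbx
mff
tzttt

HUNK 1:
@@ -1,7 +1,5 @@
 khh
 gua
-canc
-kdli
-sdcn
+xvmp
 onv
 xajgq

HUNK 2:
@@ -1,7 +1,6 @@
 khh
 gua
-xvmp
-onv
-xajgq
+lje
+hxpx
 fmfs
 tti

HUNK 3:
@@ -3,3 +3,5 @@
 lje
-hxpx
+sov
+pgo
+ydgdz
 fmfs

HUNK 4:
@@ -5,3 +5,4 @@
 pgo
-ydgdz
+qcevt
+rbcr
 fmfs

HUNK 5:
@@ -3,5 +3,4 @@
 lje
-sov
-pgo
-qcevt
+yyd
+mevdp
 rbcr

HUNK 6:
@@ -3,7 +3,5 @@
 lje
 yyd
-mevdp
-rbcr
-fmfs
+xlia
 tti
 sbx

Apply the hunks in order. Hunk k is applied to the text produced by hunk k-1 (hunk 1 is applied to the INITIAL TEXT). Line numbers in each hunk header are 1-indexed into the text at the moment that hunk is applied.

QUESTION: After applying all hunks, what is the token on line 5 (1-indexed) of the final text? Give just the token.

Hunk 1: at line 1 remove [canc,kdli,sdcn] add [xvmp] -> 10 lines: khh gua xvmp onv xajgq fmfs tti sbx mff tzttt
Hunk 2: at line 1 remove [xvmp,onv,xajgq] add [lje,hxpx] -> 9 lines: khh gua lje hxpx fmfs tti sbx mff tzttt
Hunk 3: at line 3 remove [hxpx] add [sov,pgo,ydgdz] -> 11 lines: khh gua lje sov pgo ydgdz fmfs tti sbx mff tzttt
Hunk 4: at line 5 remove [ydgdz] add [qcevt,rbcr] -> 12 lines: khh gua lje sov pgo qcevt rbcr fmfs tti sbx mff tzttt
Hunk 5: at line 3 remove [sov,pgo,qcevt] add [yyd,mevdp] -> 11 lines: khh gua lje yyd mevdp rbcr fmfs tti sbx mff tzttt
Hunk 6: at line 3 remove [mevdp,rbcr,fmfs] add [xlia] -> 9 lines: khh gua lje yyd xlia tti sbx mff tzttt
Final line 5: xlia

Answer: xlia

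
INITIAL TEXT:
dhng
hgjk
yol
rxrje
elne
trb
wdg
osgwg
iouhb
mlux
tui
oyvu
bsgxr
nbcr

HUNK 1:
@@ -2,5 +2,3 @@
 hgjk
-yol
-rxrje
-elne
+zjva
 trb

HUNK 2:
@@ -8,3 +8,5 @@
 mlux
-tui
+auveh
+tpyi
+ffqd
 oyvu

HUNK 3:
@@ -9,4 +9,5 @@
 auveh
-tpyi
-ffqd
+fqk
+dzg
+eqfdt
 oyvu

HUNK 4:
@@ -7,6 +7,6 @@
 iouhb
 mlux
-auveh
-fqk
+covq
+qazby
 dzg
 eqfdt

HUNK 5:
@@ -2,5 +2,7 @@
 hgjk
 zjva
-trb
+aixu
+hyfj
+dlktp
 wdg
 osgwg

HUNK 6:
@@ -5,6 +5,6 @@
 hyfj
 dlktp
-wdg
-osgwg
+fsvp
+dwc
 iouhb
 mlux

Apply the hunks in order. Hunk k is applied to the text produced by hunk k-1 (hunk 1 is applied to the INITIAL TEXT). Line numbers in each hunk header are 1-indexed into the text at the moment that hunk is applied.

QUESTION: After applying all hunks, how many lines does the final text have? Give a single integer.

Answer: 17

Derivation:
Hunk 1: at line 2 remove [yol,rxrje,elne] add [zjva] -> 12 lines: dhng hgjk zjva trb wdg osgwg iouhb mlux tui oyvu bsgxr nbcr
Hunk 2: at line 8 remove [tui] add [auveh,tpyi,ffqd] -> 14 lines: dhng hgjk zjva trb wdg osgwg iouhb mlux auveh tpyi ffqd oyvu bsgxr nbcr
Hunk 3: at line 9 remove [tpyi,ffqd] add [fqk,dzg,eqfdt] -> 15 lines: dhng hgjk zjva trb wdg osgwg iouhb mlux auveh fqk dzg eqfdt oyvu bsgxr nbcr
Hunk 4: at line 7 remove [auveh,fqk] add [covq,qazby] -> 15 lines: dhng hgjk zjva trb wdg osgwg iouhb mlux covq qazby dzg eqfdt oyvu bsgxr nbcr
Hunk 5: at line 2 remove [trb] add [aixu,hyfj,dlktp] -> 17 lines: dhng hgjk zjva aixu hyfj dlktp wdg osgwg iouhb mlux covq qazby dzg eqfdt oyvu bsgxr nbcr
Hunk 6: at line 5 remove [wdg,osgwg] add [fsvp,dwc] -> 17 lines: dhng hgjk zjva aixu hyfj dlktp fsvp dwc iouhb mlux covq qazby dzg eqfdt oyvu bsgxr nbcr
Final line count: 17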